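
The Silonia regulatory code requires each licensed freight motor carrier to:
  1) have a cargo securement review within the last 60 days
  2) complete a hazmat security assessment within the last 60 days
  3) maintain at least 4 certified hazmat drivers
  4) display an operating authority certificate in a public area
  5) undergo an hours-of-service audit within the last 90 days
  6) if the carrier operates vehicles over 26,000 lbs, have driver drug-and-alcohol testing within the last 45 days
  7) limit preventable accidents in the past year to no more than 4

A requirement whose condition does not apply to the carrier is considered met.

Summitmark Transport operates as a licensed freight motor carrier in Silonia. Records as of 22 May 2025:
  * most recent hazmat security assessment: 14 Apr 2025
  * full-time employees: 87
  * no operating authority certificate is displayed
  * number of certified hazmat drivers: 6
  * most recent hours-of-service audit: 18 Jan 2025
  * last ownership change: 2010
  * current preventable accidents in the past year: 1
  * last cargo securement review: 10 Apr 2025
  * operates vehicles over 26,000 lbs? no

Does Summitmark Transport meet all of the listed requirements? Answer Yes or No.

No

1. cargo securement review 42 days ago vs limit 60 → met
2. hazmat security assessment 38 days ago vs limit 60 → met
3. certified hazmat drivers 6 ≥ 4 → met
4. operating authority certificate absent → not met
5. hours-of-service audit 124 days ago vs limit 90 → not met
6. condition 'operates vehicles over 26,000 lbs' does not hold → requirement n/a → met
7. preventable accidents in the past year 1 ≤ 4 → met
Not met: 4, 5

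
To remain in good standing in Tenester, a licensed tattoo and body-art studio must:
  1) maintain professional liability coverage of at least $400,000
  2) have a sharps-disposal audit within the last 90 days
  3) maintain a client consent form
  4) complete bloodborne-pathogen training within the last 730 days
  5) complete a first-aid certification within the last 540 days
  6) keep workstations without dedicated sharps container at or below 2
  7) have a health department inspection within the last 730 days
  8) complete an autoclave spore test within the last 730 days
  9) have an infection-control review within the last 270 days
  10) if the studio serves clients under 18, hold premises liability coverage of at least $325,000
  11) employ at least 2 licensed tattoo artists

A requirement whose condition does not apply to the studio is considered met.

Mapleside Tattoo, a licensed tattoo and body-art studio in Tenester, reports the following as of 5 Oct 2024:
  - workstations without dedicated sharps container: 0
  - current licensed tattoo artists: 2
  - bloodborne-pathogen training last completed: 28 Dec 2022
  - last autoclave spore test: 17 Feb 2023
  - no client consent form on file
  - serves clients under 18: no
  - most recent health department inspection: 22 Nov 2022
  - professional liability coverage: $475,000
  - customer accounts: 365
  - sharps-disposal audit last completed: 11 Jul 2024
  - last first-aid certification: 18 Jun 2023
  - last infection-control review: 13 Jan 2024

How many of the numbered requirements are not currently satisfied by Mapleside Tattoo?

1. professional liability coverage $475,000 ≥ $400,000 → met
2. sharps-disposal audit 86 days ago vs limit 90 → met
3. client consent form absent → not met
4. bloodborne-pathogen training 647 days ago vs limit 730 → met
5. first-aid certification 475 days ago vs limit 540 → met
6. workstations without dedicated sharps container 0 ≤ 2 → met
7. health department inspection 683 days ago vs limit 730 → met
8. autoclave spore test 596 days ago vs limit 730 → met
9. infection-control review 266 days ago vs limit 270 → met
10. condition 'serves clients under 18' does not hold → requirement n/a → met
11. licensed tattoo artists 2 ≥ 2 → met
Not met: 1 of 11

1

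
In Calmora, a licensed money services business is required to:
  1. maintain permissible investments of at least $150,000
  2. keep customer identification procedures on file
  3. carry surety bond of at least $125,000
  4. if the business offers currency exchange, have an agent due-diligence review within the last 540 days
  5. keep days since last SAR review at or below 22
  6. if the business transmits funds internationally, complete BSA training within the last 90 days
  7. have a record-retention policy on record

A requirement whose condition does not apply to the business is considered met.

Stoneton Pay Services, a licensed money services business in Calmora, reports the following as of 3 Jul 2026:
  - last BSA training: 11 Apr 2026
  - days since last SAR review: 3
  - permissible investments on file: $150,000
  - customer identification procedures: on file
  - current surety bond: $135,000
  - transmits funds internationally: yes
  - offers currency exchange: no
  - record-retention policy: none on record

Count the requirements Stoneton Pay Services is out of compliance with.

1. permissible investments $150,000 ≥ $150,000 → met
2. customer identification procedures present → met
3. surety bond $135,000 ≥ $125,000 → met
4. condition 'offers currency exchange' does not hold → requirement n/a → met
5. days since last SAR review 3 ≤ 22 → met
6. condition 'transmits funds internationally' holds; BSA training 83 days ago vs limit 90 → met
7. record-retention policy absent → not met
Not met: 1 of 7

1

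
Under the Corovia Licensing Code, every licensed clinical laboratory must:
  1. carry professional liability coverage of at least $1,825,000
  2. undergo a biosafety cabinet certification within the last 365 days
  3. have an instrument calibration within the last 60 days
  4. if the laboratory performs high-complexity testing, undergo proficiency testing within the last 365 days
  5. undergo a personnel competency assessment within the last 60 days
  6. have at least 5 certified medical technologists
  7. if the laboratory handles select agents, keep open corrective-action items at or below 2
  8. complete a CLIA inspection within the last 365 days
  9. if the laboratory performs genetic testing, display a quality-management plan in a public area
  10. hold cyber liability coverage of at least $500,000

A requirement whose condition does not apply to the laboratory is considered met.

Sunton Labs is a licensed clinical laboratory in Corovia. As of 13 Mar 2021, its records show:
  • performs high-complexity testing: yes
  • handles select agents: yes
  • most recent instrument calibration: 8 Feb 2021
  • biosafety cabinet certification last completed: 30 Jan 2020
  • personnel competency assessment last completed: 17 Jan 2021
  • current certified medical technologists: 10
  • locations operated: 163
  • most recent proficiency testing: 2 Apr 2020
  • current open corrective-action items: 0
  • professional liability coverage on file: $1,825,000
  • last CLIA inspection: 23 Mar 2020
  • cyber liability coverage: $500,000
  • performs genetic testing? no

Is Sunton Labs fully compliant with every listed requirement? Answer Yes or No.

No

1. professional liability coverage $1,825,000 ≥ $1,825,000 → met
2. biosafety cabinet certification 408 days ago vs limit 365 → not met
3. instrument calibration 33 days ago vs limit 60 → met
4. condition 'performs high-complexity testing' holds; proficiency testing 345 days ago vs limit 365 → met
5. personnel competency assessment 55 days ago vs limit 60 → met
6. certified medical technologists 10 ≥ 5 → met
7. condition 'handles select agents' holds; open corrective-action items 0 ≤ 2 → met
8. CLIA inspection 355 days ago vs limit 365 → met
9. condition 'performs genetic testing' does not hold → requirement n/a → met
10. cyber liability coverage $500,000 ≥ $500,000 → met
Not met: 2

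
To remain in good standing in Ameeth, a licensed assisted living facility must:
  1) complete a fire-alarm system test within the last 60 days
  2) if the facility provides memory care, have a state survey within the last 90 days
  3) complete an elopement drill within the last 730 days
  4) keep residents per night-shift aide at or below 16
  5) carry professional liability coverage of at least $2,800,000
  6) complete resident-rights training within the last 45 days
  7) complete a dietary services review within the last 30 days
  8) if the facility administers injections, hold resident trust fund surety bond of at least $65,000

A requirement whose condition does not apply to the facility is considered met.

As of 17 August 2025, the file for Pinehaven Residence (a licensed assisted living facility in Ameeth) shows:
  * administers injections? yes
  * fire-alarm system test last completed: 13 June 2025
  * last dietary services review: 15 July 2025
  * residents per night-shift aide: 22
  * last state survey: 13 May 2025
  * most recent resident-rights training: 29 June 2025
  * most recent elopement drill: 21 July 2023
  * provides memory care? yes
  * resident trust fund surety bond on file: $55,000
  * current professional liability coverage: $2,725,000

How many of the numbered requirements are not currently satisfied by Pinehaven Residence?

1. fire-alarm system test 65 days ago vs limit 60 → not met
2. condition 'provides memory care' holds; state survey 96 days ago vs limit 90 → not met
3. elopement drill 758 days ago vs limit 730 → not met
4. residents per night-shift aide 22 > 16 → not met
5. professional liability coverage $2,725,000 < $2,800,000 → not met
6. resident-rights training 49 days ago vs limit 45 → not met
7. dietary services review 33 days ago vs limit 30 → not met
8. condition 'administers injections' holds; resident trust fund surety bond $55,000 < $65,000 → not met
Not met: 8 of 8

8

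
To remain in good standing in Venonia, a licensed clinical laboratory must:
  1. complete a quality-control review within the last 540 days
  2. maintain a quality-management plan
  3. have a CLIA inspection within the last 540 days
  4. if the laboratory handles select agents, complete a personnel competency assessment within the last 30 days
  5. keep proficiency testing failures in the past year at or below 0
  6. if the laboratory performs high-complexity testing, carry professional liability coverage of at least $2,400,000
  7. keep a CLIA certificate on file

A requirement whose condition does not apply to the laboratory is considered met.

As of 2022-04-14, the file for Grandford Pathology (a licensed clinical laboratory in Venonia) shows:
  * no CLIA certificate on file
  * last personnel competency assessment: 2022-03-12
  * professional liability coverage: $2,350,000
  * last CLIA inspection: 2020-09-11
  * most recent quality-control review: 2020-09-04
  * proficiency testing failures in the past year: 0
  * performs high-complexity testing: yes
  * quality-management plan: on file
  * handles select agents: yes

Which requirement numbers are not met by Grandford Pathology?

1, 3, 4, 6, 7

1. quality-control review 587 days ago vs limit 540 → not met
2. quality-management plan present → met
3. CLIA inspection 580 days ago vs limit 540 → not met
4. condition 'handles select agents' holds; personnel competency assessment 33 days ago vs limit 30 → not met
5. proficiency testing failures in the past year 0 ≤ 0 → met
6. condition 'performs high-complexity testing' holds; professional liability coverage $2,350,000 < $2,400,000 → not met
7. CLIA certificate absent → not met
Not met: 1, 3, 4, 6, 7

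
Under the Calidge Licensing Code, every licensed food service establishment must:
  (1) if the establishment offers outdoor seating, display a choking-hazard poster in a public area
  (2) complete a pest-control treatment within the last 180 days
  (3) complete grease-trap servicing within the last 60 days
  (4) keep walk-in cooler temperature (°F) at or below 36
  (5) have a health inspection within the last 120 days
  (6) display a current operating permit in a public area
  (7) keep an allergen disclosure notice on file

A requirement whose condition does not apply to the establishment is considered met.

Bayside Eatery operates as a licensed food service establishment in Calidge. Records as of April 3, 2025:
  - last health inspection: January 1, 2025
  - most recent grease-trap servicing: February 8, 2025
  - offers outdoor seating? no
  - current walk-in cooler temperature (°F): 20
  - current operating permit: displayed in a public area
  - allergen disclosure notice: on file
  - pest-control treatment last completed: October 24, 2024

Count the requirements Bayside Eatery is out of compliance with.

1. condition 'offers outdoor seating' does not hold → requirement n/a → met
2. pest-control treatment 161 days ago vs limit 180 → met
3. grease-trap servicing 54 days ago vs limit 60 → met
4. walk-in cooler temperature (°F) 20 ≤ 36 → met
5. health inspection 92 days ago vs limit 120 → met
6. current operating permit present → met
7. allergen disclosure notice present → met
Not met: 0 of 7

0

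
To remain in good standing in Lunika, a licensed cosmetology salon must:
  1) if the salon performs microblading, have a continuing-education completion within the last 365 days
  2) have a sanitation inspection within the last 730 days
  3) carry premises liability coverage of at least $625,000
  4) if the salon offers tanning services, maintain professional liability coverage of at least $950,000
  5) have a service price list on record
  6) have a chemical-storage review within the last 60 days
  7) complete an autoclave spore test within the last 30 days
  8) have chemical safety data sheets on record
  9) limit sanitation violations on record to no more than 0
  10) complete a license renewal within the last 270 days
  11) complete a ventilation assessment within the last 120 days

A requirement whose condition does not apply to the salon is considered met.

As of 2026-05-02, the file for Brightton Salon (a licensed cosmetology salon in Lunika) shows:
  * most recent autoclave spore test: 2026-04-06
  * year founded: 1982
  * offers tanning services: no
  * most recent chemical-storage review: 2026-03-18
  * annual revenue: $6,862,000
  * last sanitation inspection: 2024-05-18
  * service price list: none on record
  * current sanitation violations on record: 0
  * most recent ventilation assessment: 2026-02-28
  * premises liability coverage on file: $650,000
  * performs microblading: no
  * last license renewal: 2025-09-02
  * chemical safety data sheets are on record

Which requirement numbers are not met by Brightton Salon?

5

1. condition 'performs microblading' does not hold → requirement n/a → met
2. sanitation inspection 714 days ago vs limit 730 → met
3. premises liability coverage $650,000 ≥ $625,000 → met
4. condition 'offers tanning services' does not hold → requirement n/a → met
5. service price list absent → not met
6. chemical-storage review 45 days ago vs limit 60 → met
7. autoclave spore test 26 days ago vs limit 30 → met
8. chemical safety data sheets present → met
9. sanitation violations on record 0 ≤ 0 → met
10. license renewal 242 days ago vs limit 270 → met
11. ventilation assessment 63 days ago vs limit 120 → met
Not met: 5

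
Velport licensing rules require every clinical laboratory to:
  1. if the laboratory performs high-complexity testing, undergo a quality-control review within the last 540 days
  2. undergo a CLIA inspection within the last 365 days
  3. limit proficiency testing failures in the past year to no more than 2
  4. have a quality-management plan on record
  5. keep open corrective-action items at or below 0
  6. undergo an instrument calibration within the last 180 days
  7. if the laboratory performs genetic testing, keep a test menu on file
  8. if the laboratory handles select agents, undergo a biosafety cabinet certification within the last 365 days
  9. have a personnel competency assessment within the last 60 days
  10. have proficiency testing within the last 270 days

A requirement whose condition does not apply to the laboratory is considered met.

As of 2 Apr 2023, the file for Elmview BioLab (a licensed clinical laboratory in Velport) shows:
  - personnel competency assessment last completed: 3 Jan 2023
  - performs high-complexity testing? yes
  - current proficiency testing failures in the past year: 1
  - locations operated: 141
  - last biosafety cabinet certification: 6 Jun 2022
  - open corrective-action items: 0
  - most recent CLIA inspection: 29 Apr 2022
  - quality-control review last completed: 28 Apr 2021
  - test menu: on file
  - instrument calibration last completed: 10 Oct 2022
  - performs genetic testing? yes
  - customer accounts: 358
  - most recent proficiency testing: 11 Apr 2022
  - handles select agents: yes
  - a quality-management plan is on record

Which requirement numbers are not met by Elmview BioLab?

1. condition 'performs high-complexity testing' holds; quality-control review 704 days ago vs limit 540 → not met
2. CLIA inspection 338 days ago vs limit 365 → met
3. proficiency testing failures in the past year 1 ≤ 2 → met
4. quality-management plan present → met
5. open corrective-action items 0 ≤ 0 → met
6. instrument calibration 174 days ago vs limit 180 → met
7. condition 'performs genetic testing' holds; test menu present → met
8. condition 'handles select agents' holds; biosafety cabinet certification 300 days ago vs limit 365 → met
9. personnel competency assessment 89 days ago vs limit 60 → not met
10. proficiency testing 356 days ago vs limit 270 → not met
Not met: 1, 9, 10

1, 9, 10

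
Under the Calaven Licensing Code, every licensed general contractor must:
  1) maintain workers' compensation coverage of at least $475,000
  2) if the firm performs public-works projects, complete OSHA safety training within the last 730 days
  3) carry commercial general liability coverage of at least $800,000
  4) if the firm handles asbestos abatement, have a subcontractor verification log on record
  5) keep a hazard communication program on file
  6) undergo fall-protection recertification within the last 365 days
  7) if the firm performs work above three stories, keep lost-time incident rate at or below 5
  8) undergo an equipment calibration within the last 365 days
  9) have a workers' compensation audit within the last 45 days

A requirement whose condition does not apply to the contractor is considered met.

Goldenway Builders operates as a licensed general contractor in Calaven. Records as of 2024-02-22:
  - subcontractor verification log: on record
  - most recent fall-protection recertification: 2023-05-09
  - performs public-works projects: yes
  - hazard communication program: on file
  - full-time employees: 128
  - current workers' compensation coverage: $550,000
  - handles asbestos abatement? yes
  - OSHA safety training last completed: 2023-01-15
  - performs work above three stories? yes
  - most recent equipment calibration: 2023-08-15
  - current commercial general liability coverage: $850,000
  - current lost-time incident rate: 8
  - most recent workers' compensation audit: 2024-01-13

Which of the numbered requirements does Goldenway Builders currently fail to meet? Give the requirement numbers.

7

1. workers' compensation coverage $550,000 ≥ $475,000 → met
2. condition 'performs public-works projects' holds; OSHA safety training 403 days ago vs limit 730 → met
3. commercial general liability coverage $850,000 ≥ $800,000 → met
4. condition 'handles asbestos abatement' holds; subcontractor verification log present → met
5. hazard communication program present → met
6. fall-protection recertification 289 days ago vs limit 365 → met
7. condition 'performs work above three stories' holds; lost-time incident rate 8 > 5 → not met
8. equipment calibration 191 days ago vs limit 365 → met
9. workers' compensation audit 40 days ago vs limit 45 → met
Not met: 7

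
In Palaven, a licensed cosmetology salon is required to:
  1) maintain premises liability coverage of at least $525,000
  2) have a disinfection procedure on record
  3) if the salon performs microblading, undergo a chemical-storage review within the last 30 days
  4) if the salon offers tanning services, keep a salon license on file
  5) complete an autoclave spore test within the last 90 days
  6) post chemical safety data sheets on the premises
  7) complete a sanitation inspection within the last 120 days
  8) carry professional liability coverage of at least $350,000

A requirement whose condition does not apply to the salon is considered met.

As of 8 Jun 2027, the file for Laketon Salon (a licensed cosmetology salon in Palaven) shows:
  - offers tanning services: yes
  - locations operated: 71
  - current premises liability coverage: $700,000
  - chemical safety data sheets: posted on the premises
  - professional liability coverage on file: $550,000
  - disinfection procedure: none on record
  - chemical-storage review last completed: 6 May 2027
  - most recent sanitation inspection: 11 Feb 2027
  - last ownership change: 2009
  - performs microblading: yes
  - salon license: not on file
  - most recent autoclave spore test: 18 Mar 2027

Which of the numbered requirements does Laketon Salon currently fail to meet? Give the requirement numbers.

2, 3, 4

1. premises liability coverage $700,000 ≥ $525,000 → met
2. disinfection procedure absent → not met
3. condition 'performs microblading' holds; chemical-storage review 33 days ago vs limit 30 → not met
4. condition 'offers tanning services' holds; salon license absent → not met
5. autoclave spore test 82 days ago vs limit 90 → met
6. chemical safety data sheets present → met
7. sanitation inspection 117 days ago vs limit 120 → met
8. professional liability coverage $550,000 ≥ $350,000 → met
Not met: 2, 3, 4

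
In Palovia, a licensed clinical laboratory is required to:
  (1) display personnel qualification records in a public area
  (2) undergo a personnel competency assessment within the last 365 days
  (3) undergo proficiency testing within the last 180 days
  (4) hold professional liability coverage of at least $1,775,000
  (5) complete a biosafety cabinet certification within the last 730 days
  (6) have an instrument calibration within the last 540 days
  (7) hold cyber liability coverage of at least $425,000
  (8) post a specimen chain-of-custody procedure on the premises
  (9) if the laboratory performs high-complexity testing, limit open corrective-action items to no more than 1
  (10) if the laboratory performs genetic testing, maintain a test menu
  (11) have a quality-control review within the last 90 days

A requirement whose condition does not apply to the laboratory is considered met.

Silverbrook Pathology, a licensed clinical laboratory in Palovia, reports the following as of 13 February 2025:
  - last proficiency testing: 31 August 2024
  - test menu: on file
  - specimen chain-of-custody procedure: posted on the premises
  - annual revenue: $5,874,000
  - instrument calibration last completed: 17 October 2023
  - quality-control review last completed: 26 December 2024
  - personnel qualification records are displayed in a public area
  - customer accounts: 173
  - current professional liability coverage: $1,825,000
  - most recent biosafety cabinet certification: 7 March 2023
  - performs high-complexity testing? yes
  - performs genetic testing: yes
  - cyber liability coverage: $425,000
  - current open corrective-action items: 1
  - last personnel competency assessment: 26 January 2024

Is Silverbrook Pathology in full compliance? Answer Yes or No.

1. personnel qualification records present → met
2. personnel competency assessment 384 days ago vs limit 365 → not met
3. proficiency testing 166 days ago vs limit 180 → met
4. professional liability coverage $1,825,000 ≥ $1,775,000 → met
5. biosafety cabinet certification 709 days ago vs limit 730 → met
6. instrument calibration 485 days ago vs limit 540 → met
7. cyber liability coverage $425,000 ≥ $425,000 → met
8. specimen chain-of-custody procedure present → met
9. condition 'performs high-complexity testing' holds; open corrective-action items 1 ≤ 1 → met
10. condition 'performs genetic testing' holds; test menu present → met
11. quality-control review 49 days ago vs limit 90 → met
Not met: 2

No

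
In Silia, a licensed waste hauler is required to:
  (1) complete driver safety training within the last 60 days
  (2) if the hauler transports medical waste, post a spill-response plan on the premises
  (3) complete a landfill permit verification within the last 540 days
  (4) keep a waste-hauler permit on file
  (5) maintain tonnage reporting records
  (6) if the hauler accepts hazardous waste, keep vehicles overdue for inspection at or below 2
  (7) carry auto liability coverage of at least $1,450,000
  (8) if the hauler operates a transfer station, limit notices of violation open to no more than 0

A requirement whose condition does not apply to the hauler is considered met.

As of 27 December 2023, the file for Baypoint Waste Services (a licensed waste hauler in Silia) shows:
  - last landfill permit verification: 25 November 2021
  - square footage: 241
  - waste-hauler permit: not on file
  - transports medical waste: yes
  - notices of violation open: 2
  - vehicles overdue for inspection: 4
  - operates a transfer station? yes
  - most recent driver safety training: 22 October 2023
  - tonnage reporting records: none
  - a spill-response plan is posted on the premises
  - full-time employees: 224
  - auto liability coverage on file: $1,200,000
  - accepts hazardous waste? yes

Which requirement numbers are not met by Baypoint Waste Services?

1, 3, 4, 5, 6, 7, 8

1. driver safety training 66 days ago vs limit 60 → not met
2. condition 'transports medical waste' holds; spill-response plan present → met
3. landfill permit verification 762 days ago vs limit 540 → not met
4. waste-hauler permit absent → not met
5. tonnage reporting records absent → not met
6. condition 'accepts hazardous waste' holds; vehicles overdue for inspection 4 > 2 → not met
7. auto liability coverage $1,200,000 < $1,450,000 → not met
8. condition 'operates a transfer station' holds; notices of violation open 2 > 0 → not met
Not met: 1, 3, 4, 5, 6, 7, 8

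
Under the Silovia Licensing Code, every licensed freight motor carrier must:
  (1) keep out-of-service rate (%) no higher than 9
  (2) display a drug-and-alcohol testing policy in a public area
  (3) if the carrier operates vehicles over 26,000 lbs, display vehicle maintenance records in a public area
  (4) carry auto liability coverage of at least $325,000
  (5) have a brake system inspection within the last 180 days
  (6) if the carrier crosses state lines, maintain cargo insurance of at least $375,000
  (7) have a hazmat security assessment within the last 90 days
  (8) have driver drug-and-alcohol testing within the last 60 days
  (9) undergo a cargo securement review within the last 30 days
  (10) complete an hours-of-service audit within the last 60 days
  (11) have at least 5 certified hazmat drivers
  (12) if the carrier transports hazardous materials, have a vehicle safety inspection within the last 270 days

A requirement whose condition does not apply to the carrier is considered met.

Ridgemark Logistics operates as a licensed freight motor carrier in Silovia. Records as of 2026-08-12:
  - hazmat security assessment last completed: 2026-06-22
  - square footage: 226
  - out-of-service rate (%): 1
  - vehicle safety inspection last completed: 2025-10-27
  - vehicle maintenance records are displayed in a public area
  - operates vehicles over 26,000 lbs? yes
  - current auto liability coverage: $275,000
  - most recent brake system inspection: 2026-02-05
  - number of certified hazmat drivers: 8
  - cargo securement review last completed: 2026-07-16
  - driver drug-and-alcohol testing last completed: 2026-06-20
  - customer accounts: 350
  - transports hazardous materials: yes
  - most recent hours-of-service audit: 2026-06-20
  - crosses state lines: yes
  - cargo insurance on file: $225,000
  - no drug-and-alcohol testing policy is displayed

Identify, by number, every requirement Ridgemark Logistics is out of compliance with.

1. out-of-service rate (%) 1 ≤ 9 → met
2. drug-and-alcohol testing policy absent → not met
3. condition 'operates vehicles over 26,000 lbs' holds; vehicle maintenance records present → met
4. auto liability coverage $275,000 < $325,000 → not met
5. brake system inspection 188 days ago vs limit 180 → not met
6. condition 'crosses state lines' holds; cargo insurance $225,000 < $375,000 → not met
7. hazmat security assessment 51 days ago vs limit 90 → met
8. driver drug-and-alcohol testing 53 days ago vs limit 60 → met
9. cargo securement review 27 days ago vs limit 30 → met
10. hours-of-service audit 53 days ago vs limit 60 → met
11. certified hazmat drivers 8 ≥ 5 → met
12. condition 'transports hazardous materials' holds; vehicle safety inspection 289 days ago vs limit 270 → not met
Not met: 2, 4, 5, 6, 12

2, 4, 5, 6, 12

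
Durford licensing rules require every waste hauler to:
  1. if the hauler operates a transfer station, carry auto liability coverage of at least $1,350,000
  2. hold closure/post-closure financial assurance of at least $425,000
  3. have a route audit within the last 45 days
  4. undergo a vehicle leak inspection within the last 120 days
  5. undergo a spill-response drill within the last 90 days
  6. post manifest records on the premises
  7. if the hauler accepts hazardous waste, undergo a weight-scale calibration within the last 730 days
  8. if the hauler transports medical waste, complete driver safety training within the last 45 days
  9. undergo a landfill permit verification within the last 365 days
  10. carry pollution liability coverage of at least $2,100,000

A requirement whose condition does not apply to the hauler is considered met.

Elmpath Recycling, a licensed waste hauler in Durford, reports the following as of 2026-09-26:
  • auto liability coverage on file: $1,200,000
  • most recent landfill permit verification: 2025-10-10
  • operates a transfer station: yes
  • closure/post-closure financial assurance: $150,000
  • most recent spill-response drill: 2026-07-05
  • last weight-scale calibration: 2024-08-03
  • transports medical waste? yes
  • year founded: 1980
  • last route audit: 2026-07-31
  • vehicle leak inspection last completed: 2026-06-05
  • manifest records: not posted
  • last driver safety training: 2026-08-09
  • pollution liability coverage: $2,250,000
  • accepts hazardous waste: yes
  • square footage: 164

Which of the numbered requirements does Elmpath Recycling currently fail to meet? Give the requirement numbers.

1. condition 'operates a transfer station' holds; auto liability coverage $1,200,000 < $1,350,000 → not met
2. closure/post-closure financial assurance $150,000 < $425,000 → not met
3. route audit 57 days ago vs limit 45 → not met
4. vehicle leak inspection 113 days ago vs limit 120 → met
5. spill-response drill 83 days ago vs limit 90 → met
6. manifest records absent → not met
7. condition 'accepts hazardous waste' holds; weight-scale calibration 784 days ago vs limit 730 → not met
8. condition 'transports medical waste' holds; driver safety training 48 days ago vs limit 45 → not met
9. landfill permit verification 351 days ago vs limit 365 → met
10. pollution liability coverage $2,250,000 ≥ $2,100,000 → met
Not met: 1, 2, 3, 6, 7, 8

1, 2, 3, 6, 7, 8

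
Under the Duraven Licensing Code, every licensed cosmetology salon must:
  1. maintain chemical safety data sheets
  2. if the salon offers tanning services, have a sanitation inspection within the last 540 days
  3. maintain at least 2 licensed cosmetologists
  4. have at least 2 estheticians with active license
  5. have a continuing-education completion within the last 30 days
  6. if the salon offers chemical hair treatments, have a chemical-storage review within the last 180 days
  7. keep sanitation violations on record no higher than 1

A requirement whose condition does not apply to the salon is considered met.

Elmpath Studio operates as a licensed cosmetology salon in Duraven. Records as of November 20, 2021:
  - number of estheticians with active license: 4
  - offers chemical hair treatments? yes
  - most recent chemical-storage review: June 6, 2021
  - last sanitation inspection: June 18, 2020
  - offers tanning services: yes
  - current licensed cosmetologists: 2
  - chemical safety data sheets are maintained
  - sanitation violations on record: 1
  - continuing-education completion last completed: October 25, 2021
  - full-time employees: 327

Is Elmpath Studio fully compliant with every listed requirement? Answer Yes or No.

1. chemical safety data sheets present → met
2. condition 'offers tanning services' holds; sanitation inspection 520 days ago vs limit 540 → met
3. licensed cosmetologists 2 ≥ 2 → met
4. estheticians with active license 4 ≥ 2 → met
5. continuing-education completion 26 days ago vs limit 30 → met
6. condition 'offers chemical hair treatments' holds; chemical-storage review 167 days ago vs limit 180 → met
7. sanitation violations on record 1 ≤ 1 → met
All met.

Yes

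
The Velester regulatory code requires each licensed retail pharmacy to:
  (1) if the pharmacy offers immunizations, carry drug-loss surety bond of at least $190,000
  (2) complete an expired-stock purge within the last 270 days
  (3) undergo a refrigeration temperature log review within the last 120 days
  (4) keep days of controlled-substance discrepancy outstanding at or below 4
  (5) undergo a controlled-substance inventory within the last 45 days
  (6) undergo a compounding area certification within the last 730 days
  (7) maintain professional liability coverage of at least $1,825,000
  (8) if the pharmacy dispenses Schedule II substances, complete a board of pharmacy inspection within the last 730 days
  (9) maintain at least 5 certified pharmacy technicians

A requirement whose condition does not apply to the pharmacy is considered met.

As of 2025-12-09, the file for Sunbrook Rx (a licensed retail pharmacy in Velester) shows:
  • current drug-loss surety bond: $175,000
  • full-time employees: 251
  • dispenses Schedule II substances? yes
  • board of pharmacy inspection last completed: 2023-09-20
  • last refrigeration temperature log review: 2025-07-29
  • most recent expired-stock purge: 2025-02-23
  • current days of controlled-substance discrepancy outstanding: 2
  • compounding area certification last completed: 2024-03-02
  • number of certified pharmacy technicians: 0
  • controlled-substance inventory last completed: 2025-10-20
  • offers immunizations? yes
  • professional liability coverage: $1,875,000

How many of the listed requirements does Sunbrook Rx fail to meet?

6

1. condition 'offers immunizations' holds; drug-loss surety bond $175,000 < $190,000 → not met
2. expired-stock purge 289 days ago vs limit 270 → not met
3. refrigeration temperature log review 133 days ago vs limit 120 → not met
4. days of controlled-substance discrepancy outstanding 2 ≤ 4 → met
5. controlled-substance inventory 50 days ago vs limit 45 → not met
6. compounding area certification 647 days ago vs limit 730 → met
7. professional liability coverage $1,875,000 ≥ $1,825,000 → met
8. condition 'dispenses Schedule II substances' holds; board of pharmacy inspection 811 days ago vs limit 730 → not met
9. certified pharmacy technicians 0 < 5 → not met
Not met: 6 of 9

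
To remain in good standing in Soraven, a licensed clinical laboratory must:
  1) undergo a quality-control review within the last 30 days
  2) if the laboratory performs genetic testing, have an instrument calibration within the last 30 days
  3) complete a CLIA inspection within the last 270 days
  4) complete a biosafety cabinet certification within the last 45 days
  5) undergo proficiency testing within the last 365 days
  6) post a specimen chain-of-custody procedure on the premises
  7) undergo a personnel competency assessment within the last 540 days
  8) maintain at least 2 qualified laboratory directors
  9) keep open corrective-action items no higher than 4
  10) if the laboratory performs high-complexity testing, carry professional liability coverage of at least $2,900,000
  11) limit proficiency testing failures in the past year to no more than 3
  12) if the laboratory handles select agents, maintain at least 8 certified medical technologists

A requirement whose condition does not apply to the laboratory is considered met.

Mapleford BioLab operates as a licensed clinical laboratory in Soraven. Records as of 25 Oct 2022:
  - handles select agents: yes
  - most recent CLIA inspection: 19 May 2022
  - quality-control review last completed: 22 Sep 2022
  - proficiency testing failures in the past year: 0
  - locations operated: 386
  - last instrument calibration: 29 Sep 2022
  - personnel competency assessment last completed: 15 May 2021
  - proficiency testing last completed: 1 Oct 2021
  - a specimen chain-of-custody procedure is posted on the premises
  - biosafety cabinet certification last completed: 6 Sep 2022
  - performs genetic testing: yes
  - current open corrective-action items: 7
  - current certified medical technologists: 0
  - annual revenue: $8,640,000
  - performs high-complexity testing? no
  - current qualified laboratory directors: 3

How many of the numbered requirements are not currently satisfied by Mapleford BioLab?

5

1. quality-control review 33 days ago vs limit 30 → not met
2. condition 'performs genetic testing' holds; instrument calibration 26 days ago vs limit 30 → met
3. CLIA inspection 159 days ago vs limit 270 → met
4. biosafety cabinet certification 49 days ago vs limit 45 → not met
5. proficiency testing 389 days ago vs limit 365 → not met
6. specimen chain-of-custody procedure present → met
7. personnel competency assessment 528 days ago vs limit 540 → met
8. qualified laboratory directors 3 ≥ 2 → met
9. open corrective-action items 7 > 4 → not met
10. condition 'performs high-complexity testing' does not hold → requirement n/a → met
11. proficiency testing failures in the past year 0 ≤ 3 → met
12. condition 'handles select agents' holds; certified medical technologists 0 < 8 → not met
Not met: 5 of 12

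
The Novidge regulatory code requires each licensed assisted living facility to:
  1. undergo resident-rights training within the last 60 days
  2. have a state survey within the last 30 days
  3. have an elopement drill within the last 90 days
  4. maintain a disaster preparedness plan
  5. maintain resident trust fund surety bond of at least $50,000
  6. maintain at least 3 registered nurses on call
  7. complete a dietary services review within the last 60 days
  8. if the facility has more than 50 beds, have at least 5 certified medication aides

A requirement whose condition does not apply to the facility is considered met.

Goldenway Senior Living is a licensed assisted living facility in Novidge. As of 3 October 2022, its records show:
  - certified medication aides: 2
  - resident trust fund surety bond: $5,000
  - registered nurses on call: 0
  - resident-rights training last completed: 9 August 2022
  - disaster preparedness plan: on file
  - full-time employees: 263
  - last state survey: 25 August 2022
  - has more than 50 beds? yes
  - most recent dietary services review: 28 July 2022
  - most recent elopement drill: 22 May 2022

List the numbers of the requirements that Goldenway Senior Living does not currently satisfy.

1. resident-rights training 55 days ago vs limit 60 → met
2. state survey 39 days ago vs limit 30 → not met
3. elopement drill 134 days ago vs limit 90 → not met
4. disaster preparedness plan present → met
5. resident trust fund surety bond $5,000 < $50,000 → not met
6. registered nurses on call 0 < 3 → not met
7. dietary services review 67 days ago vs limit 60 → not met
8. condition 'has more than 50 beds' holds; certified medication aides 2 < 5 → not met
Not met: 2, 3, 5, 6, 7, 8

2, 3, 5, 6, 7, 8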